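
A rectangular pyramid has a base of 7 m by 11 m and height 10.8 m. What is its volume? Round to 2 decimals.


Shape: rectangular pyramid
Base: 7 m x 11 m, Height h = 10.8 m
Formula: V = (1/3) * base_area * h
base_area = 7 * 11 = 77
base_area * h = 77 * 10.8 = 831.6
V = 831.6 / 3
V = 277.2
277.2 m^3


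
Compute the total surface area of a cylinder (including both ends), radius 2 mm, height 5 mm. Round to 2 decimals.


Shape: closed cylinder
Radius r = 2 mm, Height h = 5 mm
Formula: SA = 2*pi*r^2 + 2*pi*r*h = 2*pi*r*(r + h)
r + h = 7
2 * r * (r + h) = 2 * 2 * 7 = 28
SA = 28 * pi
SA = 87.96
87.96 mm^2


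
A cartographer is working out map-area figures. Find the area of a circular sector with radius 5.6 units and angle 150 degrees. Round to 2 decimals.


Shape: circular sector
Radius r = 5.6 units, Angle = 150 degrees
Formula: A = (angle/360) * pi * r^2
r^2 = 31.36
Fraction of circle = 150/360
A = (150/360) * pi * 31.36
A = 13.066667 * pi
A = 41.05
41.05 units^2


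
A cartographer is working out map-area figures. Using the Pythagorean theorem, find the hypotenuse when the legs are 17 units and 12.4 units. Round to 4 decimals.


Shape: right triangle
Legs a = 17 units, b = 12.4 units
Formula: c = sqrt(a^2 + b^2)
a^2 = 289, b^2 = 153.76
a^2 + b^2 = 442.76
c = sqrt(442.76)
c = 21.0419
21.0419 units


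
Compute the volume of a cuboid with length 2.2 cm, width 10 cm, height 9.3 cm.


Shape: rectangular prism
l = 2.2 cm, w = 10 cm, h = 9.3 cm
Formula: V = l * w * h
V = 2.2 * 10 * 9.3
V = 22 * 9.3
V = 204.6
204.6 cm^3


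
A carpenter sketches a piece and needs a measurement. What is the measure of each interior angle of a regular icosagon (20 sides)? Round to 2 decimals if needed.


Shape: regular icosagon (20 sides)
Formula: interior angle = (n - 2) * 180 / n
(n - 2) = 18
(n - 2) * 180 = 3240
angle = 3240 / 20
angle = 162
162 degrees


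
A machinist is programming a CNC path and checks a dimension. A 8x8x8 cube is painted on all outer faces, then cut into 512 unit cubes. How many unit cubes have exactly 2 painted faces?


Large cube: 8 x 8 x 8, cut into unit cubes.
n = 8, so n - 2 = 6
Cubes with 2 painted faces lie along the edges, excluding corners.
A cube has 12 edges; each contributes (n - 2) = 6 such cubes.
Count = 12 * 6 = 72
72 unit cubes


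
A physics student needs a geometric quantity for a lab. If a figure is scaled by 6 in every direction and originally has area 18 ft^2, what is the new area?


Linear scale factor k = 6
Original area = 18 ft^2
Rule: under a linear scaling by k, areas scale by k^2.
k^2 = 6^2 = 36
New area = 18 * 36
New area = 648
648 ft^2


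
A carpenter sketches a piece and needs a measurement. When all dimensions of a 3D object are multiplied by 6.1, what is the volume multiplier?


Linear scale factor k = 6.1
Rule: under a linear scaling by k, volumes scale by k^3.
k^3 = 6.1 * 6.1 * 6.1
k^3 = 37.21 * 6.1
k^3 = 226.981
Volume scales by a factor of 226.981.
226.981 (dimensionless)


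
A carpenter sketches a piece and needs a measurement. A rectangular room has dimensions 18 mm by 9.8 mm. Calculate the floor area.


Shape: rectangle
Length l = 18 mm, Width w = 9.8 mm
Formula: A = l * w
A = 18 * 9.8
A = 176.4
176.4 mm^2


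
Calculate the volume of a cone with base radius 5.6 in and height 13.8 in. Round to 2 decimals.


Shape: cone
Radius r = 5.6 in, Height h = 13.8 in
Formula: V = (1/3) * pi * r^2 * h
r^2 = 31.36
pi * r^2 * h = pi * 31.36 * 13.8 = 432.768 * pi
V = 432.768 * pi / 3
V = 453.19
453.19 in^3


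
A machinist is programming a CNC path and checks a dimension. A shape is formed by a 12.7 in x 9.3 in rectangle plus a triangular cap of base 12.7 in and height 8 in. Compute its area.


Composite shape: rectangle + triangle
Rectangle area = 12.7 * 9.3 = 118.11
Triangle area = 0.5 * 12.7 * 8 = 50.8
Total = 118.11 + 50.8
Total = 168.91
168.91 in^2


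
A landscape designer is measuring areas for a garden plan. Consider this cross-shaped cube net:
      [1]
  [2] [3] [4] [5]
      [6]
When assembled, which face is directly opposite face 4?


Net: cross layout. Take square 3 as the base (bottom).
Fold the four squares in the horizontal row up around 3: 2 -> left, 4 -> right, 5 wraps to the top.
Fold 1 and 6 up from 3: 1 -> back, 6 -> front.
Opposite pairs are therefore: (1, 6), (2, 4), (3, 5).
Face 4 is opposite face 2.
face 2


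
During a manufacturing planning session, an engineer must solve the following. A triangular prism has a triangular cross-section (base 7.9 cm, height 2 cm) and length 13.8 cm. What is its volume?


Shape: triangular prism
Triangle base = 7.9 cm, triangle height = 2 cm, prism length L = 13.8 cm
Formula: V = (1/2 * b * h_tri) * L
Cross-section area = 0.5 * 7.9 * 2 = 7.9
V = 7.9 * 13.8
V = 109.02
109.02 cm^3


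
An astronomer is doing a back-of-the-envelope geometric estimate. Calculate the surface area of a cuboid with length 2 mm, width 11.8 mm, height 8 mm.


Shape: rectangular prism
l = 2 mm, w = 11.8 mm, h = 8 mm
Formula: SA = 2(lw + lh + wh)
lw = 23.6, lh = 16, wh = 94.4
lw + lh + wh = 134
SA = 2 * 134
SA = 268
268 mm^2


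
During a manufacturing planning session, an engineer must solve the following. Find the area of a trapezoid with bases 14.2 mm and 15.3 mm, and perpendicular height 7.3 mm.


Shape: trapezoid
Parallel sides a = 14.2 mm, b = 15.3 mm; Height h = 7.3 mm
Formula: A = (a + b) * h / 2
a + b = 14.2 + 15.3 = 29.5
A = 29.5 * 7.3 / 2
A = 215.35 / 2
A = 107.675
107.675 mm^2


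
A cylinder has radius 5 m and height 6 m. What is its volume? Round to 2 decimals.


Shape: cylinder
Radius r = 5 m, Height h = 6 m
Formula: V = pi * r^2 * h
r^2 = 25
V = pi * 25 * 6
V = 150 * pi
V = 471.24
471.24 m^3


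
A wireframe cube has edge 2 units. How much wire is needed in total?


Shape: cube
Side s = 2 units
A cube has 12 edges, all equal.
Formula: total edge length = 12 * s
Total = 12 * 2
Total = 24
24 units


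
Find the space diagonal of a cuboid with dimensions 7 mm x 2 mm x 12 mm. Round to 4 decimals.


Shape: rectangular box (space diagonal)
l = 7 mm, w = 2 mm, h = 12 mm
Visualize: the diagonal of the base, then a right triangle with that diagonal and the height.
Formula: d = sqrt(l^2 + w^2 + h^2)
l^2 + w^2 + h^2 = 49 + 4 + 144 = 197
d = sqrt(197)
d = 14.0357
14.0357 mm


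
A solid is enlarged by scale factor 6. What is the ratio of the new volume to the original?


Linear scale factor k = 6
Rule: under a linear scaling by k, volumes scale by k^3.
k^3 = 6 * 6 * 6
k^3 = 36 * 6
k^3 = 216
Volume scales by a factor of 216.
216 (dimensionless)


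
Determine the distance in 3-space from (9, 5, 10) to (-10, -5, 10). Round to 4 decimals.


3D distance between two points
P1 = (9, 5, 10), P2 = (-10, -5, 10)
Formula: d = sqrt((x2-x1)^2 + (y2-y1)^2 + (z2-z1)^2)
dx = -10 - 9 = -19
dy = -5 - 5 = -10
dz = 10 - 10 = 0
dx^2 + dy^2 + dz^2 = 361 + 100 + 0 = 461
d = sqrt(461)
d = 21.4709
21.4709 units


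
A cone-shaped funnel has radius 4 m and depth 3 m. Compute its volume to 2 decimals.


Shape: cone
Radius r = 4 m, Height h = 3 m
Formula: V = (1/3) * pi * r^2 * h
r^2 = 16
pi * r^2 * h = pi * 16 * 3 = 48 * pi
V = 48 * pi / 3
V = 50.27
50.27 m^3


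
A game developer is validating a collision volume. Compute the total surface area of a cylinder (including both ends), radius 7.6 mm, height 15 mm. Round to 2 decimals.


Shape: closed cylinder
Radius r = 7.6 mm, Height h = 15 mm
Formula: SA = 2*pi*r^2 + 2*pi*r*h = 2*pi*r*(r + h)
r + h = 22.6
2 * r * (r + h) = 2 * 7.6 * 22.6 = 343.52
SA = 343.52 * pi
SA = 1079.2
1079.2 mm^2


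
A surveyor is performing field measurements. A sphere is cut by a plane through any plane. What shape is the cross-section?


Solid: sphere
Cutting plane: through any plane
Visualize the intersection of the plane with the solid's surface.
The boundary of the cut region is a circle.
circle


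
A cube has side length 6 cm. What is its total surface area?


Shape: cube
Side s = 6 cm
A cube has 6 square faces.
Formula: SA = 6 * s^2
s^2 = 36
SA = 6 * 36
SA = 216
216 cm^2


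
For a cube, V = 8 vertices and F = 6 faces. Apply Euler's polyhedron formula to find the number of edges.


Polyhedron: cube
Euler's formula for convex polyhedra: V - E + F = 2
Given: V = 8 vertices and F = 6 faces
Solve for E:
E = V + F - 2 = 8 + 6 - 2 = 12
12 edges


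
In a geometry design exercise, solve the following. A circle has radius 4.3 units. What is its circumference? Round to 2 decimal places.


Shape: circle
Radius r = 4.3 units
Formula: C = 2 * pi * r
C = 2 * pi * 4.3
C = 8.6 * pi
C = 27.02
27.02 units


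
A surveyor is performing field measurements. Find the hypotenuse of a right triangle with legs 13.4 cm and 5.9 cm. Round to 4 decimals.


Shape: right triangle
Legs a = 13.4 cm, b = 5.9 cm
Formula: c = sqrt(a^2 + b^2)
a^2 = 179.56, b^2 = 34.81
a^2 + b^2 = 214.37
c = sqrt(214.37)
c = 14.6414
14.6414 cm


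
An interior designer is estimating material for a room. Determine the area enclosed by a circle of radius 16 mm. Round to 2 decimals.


Shape: circle
Radius r = 16 mm
Formula: A = pi * r^2
r^2 = 16^2 = 256
A = pi * 256
A = 804.25
804.25 mm^2


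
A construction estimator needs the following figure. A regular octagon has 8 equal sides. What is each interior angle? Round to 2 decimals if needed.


Shape: regular octagon (8 sides)
Formula: interior angle = (n - 2) * 180 / n
(n - 2) = 6
(n - 2) * 180 = 1080
angle = 1080 / 8
angle = 135
135 degrees


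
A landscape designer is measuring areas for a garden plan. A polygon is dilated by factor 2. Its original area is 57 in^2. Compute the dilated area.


Linear scale factor k = 2
Original area = 57 in^2
Rule: under a linear scaling by k, areas scale by k^2.
k^2 = 2^2 = 4
New area = 57 * 4
New area = 228
228 in^2


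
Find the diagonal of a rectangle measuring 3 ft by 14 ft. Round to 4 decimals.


Shape: rectangle (diagonal via Pythagoras)
Sides: 3 ft and 14 ft
Formula: d = sqrt(l^2 + w^2)
l^2 = 9, w^2 = 196
l^2 + w^2 = 205
d = sqrt(205)
d = 14.3178
14.3178 ft


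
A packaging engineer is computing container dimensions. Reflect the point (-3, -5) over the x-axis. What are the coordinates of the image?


Transformation: reflection
Original point: (-3, -5)
Rule for reflection over the x-axis: (x, y) -> (x, -y)
Apply: (-3, -5) -> (-3, 5)
(-3, 5)


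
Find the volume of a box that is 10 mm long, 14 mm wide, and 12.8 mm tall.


Shape: rectangular prism
l = 10 mm, w = 14 mm, h = 12.8 mm
Formula: V = l * w * h
V = 10 * 14 * 12.8
V = 140 * 12.8
V = 1792
1792 mm^3


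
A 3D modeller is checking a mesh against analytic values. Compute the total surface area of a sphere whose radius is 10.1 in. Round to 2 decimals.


Shape: sphere
Radius r = 10.1 in
Formula: SA = 4 * pi * r^2
r^2 = 102.01
SA = 4 * pi * 102.01
SA = 408.04 * pi
SA = 1281.9
1281.9 in^2


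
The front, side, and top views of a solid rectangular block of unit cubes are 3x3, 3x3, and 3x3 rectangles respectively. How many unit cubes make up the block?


Orthographic views of a solid rectangular block:
Front view 3 x 3 -> length = 3, height = 3
Side view 3 x 3 -> width = 3, height = 3 (consistent)
Top view 3 x 3 -> confirms length = 3, width = 3
The block is 3 x 3 x 3.
Total unit cubes = 3 * 3 * 3 = 27
27 unit cubes


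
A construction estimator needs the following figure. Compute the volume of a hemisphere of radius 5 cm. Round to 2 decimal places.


Shape: hemisphere (half of a sphere)
Radius r = 5 cm
Formula: V = (1/2) * (4/3) * pi * r^3 = (2/3) * pi * r^3
r^3 = 125
(2/3) * 125 = 83.333333
V = 83.333333 * pi
V = 261.8
261.8 cm^3


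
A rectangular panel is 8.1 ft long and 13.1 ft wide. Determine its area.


Shape: rectangle
Length l = 8.1 ft, Width w = 13.1 ft
Formula: A = l * w
A = 8.1 * 13.1
A = 106.11
106.11 ft^2


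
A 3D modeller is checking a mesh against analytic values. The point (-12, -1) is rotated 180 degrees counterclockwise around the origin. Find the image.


Transformation: rotation about the origin
Original point: (-12, -1)
Rule for 180 deg: (x, y) -> (-x, -y)
Apply: (-12, -1) -> (12, 1)
(12, 1)


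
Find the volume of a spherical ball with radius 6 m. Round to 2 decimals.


Shape: sphere
Radius r = 6 m
Formula: V = (4/3) * pi * r^3
r^3 = 216
(4/3) * 216 = 288
V = 288 * pi
V = 904.78
904.78 m^3


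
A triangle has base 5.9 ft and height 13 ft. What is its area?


Shape: triangle
Base b = 5.9 ft, Height h = 13 ft
Formula: A = (1/2) * b * h
A = 0.5 * 5.9 * 13
A = 0.5 * 76.7
A = 38.35
38.35 ft^2


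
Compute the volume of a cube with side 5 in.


Shape: cube
Side s = 5 in
Formula: V = s^3
V = 5 * 5 * 5
V = 25 * 5
V = 125
125 in^3


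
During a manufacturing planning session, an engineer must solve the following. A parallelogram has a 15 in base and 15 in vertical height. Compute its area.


Shape: parallelogram
Base b = 15 in, Height h = 15 in
Formula: A = b * h
A = 15 * 15
A = 225
225 in^2


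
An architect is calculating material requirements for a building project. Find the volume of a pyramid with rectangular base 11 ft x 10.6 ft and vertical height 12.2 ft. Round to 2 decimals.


Shape: rectangular pyramid
Base: 11 ft x 10.6 ft, Height h = 12.2 ft
Formula: V = (1/3) * base_area * h
base_area = 11 * 10.6 = 116.6
base_area * h = 116.6 * 12.2 = 1422.52
V = 1422.52 / 3
V = 474.17
474.17 ft^3


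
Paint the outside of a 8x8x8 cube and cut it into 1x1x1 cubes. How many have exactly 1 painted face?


Large cube: 8 x 8 x 8, cut into unit cubes.
n = 8, so n - 2 = 6
Cubes with 1 painted face lie in the interior of each face.
A cube has 6 faces; each contributes (n - 2)^2 = 36 such cubes.
Count = 6 * 36 = 216
216 unit cubes


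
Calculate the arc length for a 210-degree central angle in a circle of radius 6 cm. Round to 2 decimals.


Shape: circular arc
Radius r = 6 cm, Angle = 210 degrees
Formula: L = (angle/360) * 2 * pi * r
2 * pi * r = 12 * pi
L = (210/360) * 12 * pi
L = 7 * pi
L = 21.99
21.99 cm


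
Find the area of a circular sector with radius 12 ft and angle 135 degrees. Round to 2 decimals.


Shape: circular sector
Radius r = 12 ft, Angle = 135 degrees
Formula: A = (angle/360) * pi * r^2
r^2 = 144
Fraction of circle = 135/360
A = (135/360) * pi * 144
A = 54 * pi
A = 169.65
169.65 ft^2


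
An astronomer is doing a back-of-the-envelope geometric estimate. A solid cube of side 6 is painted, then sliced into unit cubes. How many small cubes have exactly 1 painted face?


Large cube: 6 x 6 x 6, cut into unit cubes.
n = 6, so n - 2 = 4
Cubes with 1 painted face lie in the interior of each face.
A cube has 6 faces; each contributes (n - 2)^2 = 16 such cubes.
Count = 6 * 16 = 96
96 unit cubes


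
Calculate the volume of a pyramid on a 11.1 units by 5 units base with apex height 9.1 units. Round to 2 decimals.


Shape: rectangular pyramid
Base: 11.1 units x 5 units, Height h = 9.1 units
Formula: V = (1/3) * base_area * h
base_area = 11.1 * 5 = 55.5
base_area * h = 55.5 * 9.1 = 505.05
V = 505.05 / 3
V = 168.35
168.35 units^3


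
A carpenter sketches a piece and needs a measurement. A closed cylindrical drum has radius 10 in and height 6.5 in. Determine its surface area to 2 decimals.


Shape: closed cylinder
Radius r = 10 in, Height h = 6.5 in
Formula: SA = 2*pi*r^2 + 2*pi*r*h = 2*pi*r*(r + h)
r + h = 16.5
2 * r * (r + h) = 2 * 10 * 16.5 = 330
SA = 330 * pi
SA = 1036.73
1036.73 in^2


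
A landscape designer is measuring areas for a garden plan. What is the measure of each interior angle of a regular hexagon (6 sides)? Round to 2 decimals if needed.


Shape: regular hexagon (6 sides)
Formula: interior angle = (n - 2) * 180 / n
(n - 2) = 4
(n - 2) * 180 = 720
angle = 720 / 6
angle = 120
120 degrees


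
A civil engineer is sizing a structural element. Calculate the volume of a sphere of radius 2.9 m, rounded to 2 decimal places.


Shape: sphere
Radius r = 2.9 m
Formula: V = (4/3) * pi * r^3
r^3 = 24.389
(4/3) * 24.389 = 32.518667
V = 32.518667 * pi
V = 102.16
102.16 m^3


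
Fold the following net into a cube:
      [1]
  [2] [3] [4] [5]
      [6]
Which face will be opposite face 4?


Net: cross layout. Take square 3 as the base (bottom).
Fold the four squares in the horizontal row up around 3: 2 -> left, 4 -> right, 5 wraps to the top.
Fold 1 and 6 up from 3: 1 -> back, 6 -> front.
Opposite pairs are therefore: (1, 6), (2, 4), (3, 5).
Face 4 is opposite face 2.
face 2


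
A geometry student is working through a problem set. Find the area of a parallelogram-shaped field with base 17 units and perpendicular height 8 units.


Shape: parallelogram
Base b = 17 units, Height h = 8 units
Formula: A = b * h
A = 17 * 8
A = 136
136 units^2


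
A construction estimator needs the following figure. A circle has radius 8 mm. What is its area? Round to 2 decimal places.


Shape: circle
Radius r = 8 mm
Formula: A = pi * r^2
r^2 = 8^2 = 64
A = pi * 64
A = 201.06
201.06 mm^2


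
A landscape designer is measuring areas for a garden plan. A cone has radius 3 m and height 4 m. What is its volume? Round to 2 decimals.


Shape: cone
Radius r = 3 m, Height h = 4 m
Formula: V = (1/3) * pi * r^2 * h
r^2 = 9
pi * r^2 * h = pi * 9 * 4 = 36 * pi
V = 36 * pi / 3
V = 37.7
37.7 m^3


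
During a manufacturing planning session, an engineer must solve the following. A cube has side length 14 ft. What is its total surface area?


Shape: cube
Side s = 14 ft
A cube has 6 square faces.
Formula: SA = 6 * s^2
s^2 = 196
SA = 6 * 196
SA = 1176
1176 ft^2


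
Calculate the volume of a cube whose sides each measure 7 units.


Shape: cube
Side s = 7 units
Formula: V = s^3
V = 7 * 7 * 7
V = 49 * 7
V = 343
343 units^3


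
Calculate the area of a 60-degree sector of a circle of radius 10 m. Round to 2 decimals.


Shape: circular sector
Radius r = 10 m, Angle = 60 degrees
Formula: A = (angle/360) * pi * r^2
r^2 = 100
Fraction of circle = 60/360
A = (60/360) * pi * 100
A = 16.666667 * pi
A = 52.36
52.36 m^2


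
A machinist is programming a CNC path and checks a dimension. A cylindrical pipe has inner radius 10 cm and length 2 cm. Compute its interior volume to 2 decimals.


Shape: cylinder
Radius r = 10 cm, Height h = 2 cm
Formula: V = pi * r^2 * h
r^2 = 100
V = pi * 100 * 2
V = 200 * pi
V = 628.32
628.32 cm^3


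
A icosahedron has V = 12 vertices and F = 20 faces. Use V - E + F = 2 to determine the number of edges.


Polyhedron: icosahedron
Euler's formula for convex polyhedra: V - E + F = 2
Given: V = 12 vertices and F = 20 faces
Solve for E:
E = V + F - 2 = 12 + 20 - 2 = 30
30 edges


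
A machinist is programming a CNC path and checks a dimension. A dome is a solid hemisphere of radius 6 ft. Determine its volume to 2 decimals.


Shape: hemisphere (half of a sphere)
Radius r = 6 ft
Formula: V = (1/2) * (4/3) * pi * r^3 = (2/3) * pi * r^3
r^3 = 216
(2/3) * 216 = 144
V = 144 * pi
V = 452.39
452.39 ft^3


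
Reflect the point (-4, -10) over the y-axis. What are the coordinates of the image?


Transformation: reflection
Original point: (-4, -10)
Rule for reflection over the y-axis: (x, y) -> (-x, y)
Apply: (-4, -10) -> (4, -10)
(4, -10)


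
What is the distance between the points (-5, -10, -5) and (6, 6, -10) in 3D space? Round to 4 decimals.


3D distance between two points
P1 = (-5, -10, -5), P2 = (6, 6, -10)
Formula: d = sqrt((x2-x1)^2 + (y2-y1)^2 + (z2-z1)^2)
dx = 6 - -5 = 11
dy = 6 - -10 = 16
dz = -10 - -5 = -5
dx^2 + dy^2 + dz^2 = 121 + 256 + 25 = 402
d = sqrt(402)
d = 20.0499
20.0499 units


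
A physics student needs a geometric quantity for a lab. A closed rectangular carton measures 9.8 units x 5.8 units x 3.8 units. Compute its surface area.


Shape: rectangular prism
l = 9.8 units, w = 5.8 units, h = 3.8 units
Formula: SA = 2(lw + lh + wh)
lw = 56.84, lh = 37.24, wh = 22.04
lw + lh + wh = 116.12
SA = 2 * 116.12
SA = 232.24
232.24 units^2


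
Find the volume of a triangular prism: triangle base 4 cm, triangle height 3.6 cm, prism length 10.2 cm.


Shape: triangular prism
Triangle base = 4 cm, triangle height = 3.6 cm, prism length L = 10.2 cm
Formula: V = (1/2 * b * h_tri) * L
Cross-section area = 0.5 * 4 * 3.6 = 7.2
V = 7.2 * 10.2
V = 73.44
73.44 cm^3


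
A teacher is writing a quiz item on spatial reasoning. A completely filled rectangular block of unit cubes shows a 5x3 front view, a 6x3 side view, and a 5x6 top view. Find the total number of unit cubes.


Orthographic views of a solid rectangular block:
Front view 5 x 3 -> length = 5, height = 3
Side view 6 x 3 -> width = 6, height = 3 (consistent)
Top view 5 x 6 -> confirms length = 5, width = 6
The block is 5 x 6 x 3.
Total unit cubes = 5 * 6 * 3 = 90
90 unit cubes


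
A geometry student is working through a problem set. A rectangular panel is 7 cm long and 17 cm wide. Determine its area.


Shape: rectangle
Length l = 7 cm, Width w = 17 cm
Formula: A = l * w
A = 7 * 17
A = 119
119 cm^2


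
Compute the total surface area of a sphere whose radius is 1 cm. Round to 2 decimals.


Shape: sphere
Radius r = 1 cm
Formula: SA = 4 * pi * r^2
r^2 = 1
SA = 4 * pi * 1
SA = 4 * pi
SA = 12.57
12.57 cm^2


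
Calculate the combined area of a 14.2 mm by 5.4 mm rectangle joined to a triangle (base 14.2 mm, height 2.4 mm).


Composite shape: rectangle + triangle
Rectangle area = 14.2 * 5.4 = 76.68
Triangle area = 0.5 * 14.2 * 2.4 = 17.04
Total = 76.68 + 17.04
Total = 93.72
93.72 mm^2


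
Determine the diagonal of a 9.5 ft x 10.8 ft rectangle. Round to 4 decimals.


Shape: rectangle (diagonal via Pythagoras)
Sides: 9.5 ft and 10.8 ft
Formula: d = sqrt(l^2 + w^2)
l^2 = 90.25, w^2 = 116.64
l^2 + w^2 = 206.89
d = sqrt(206.89)
d = 14.3837
14.3837 ft


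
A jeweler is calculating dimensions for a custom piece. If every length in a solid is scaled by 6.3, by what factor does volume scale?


Linear scale factor k = 6.3
Rule: under a linear scaling by k, volumes scale by k^3.
k^3 = 6.3 * 6.3 * 6.3
k^3 = 39.69 * 6.3
k^3 = 250.047
Volume scales by a factor of 250.047.
250.047 (dimensionless)


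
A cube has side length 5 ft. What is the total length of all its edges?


Shape: cube
Side s = 5 ft
A cube has 12 edges, all equal.
Formula: total edge length = 12 * s
Total = 12 * 5
Total = 60
60 ft


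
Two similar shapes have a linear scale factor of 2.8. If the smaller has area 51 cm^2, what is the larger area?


Linear scale factor k = 2.8
Original area = 51 cm^2
Rule: under a linear scaling by k, areas scale by k^2.
k^2 = 2.8^2 = 7.84
New area = 51 * 7.84
New area = 399.84
399.84 cm^2


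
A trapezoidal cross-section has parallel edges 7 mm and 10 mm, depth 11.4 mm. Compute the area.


Shape: trapezoid
Parallel sides a = 7 mm, b = 10 mm; Height h = 11.4 mm
Formula: A = (a + b) * h / 2
a + b = 7 + 10 = 17
A = 17 * 11.4 / 2
A = 193.8 / 2
A = 96.9
96.9 mm^2


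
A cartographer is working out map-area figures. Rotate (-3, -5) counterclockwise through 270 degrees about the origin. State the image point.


Transformation: rotation about the origin
Original point: (-3, -5)
Rule for 270 deg counterclockwise: (x, y) -> (y, -x)
Apply: (-3, -5) -> (-5, 3)
(-5, 3)


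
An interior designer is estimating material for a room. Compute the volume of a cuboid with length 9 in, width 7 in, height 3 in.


Shape: rectangular prism
l = 9 in, w = 7 in, h = 3 in
Formula: V = l * w * h
V = 9 * 7 * 3
V = 63 * 3
V = 189
189 in^3


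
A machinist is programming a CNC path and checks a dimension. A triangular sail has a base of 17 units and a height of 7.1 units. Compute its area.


Shape: triangle
Base b = 17 units, Height h = 7.1 units
Formula: A = (1/2) * b * h
A = 0.5 * 17 * 7.1
A = 0.5 * 120.7
A = 60.35
60.35 units^2


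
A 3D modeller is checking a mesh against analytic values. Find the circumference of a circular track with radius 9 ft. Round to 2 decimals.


Shape: circle
Radius r = 9 ft
Formula: C = 2 * pi * r
C = 2 * pi * 9
C = 18 * pi
C = 56.55
56.55 ft


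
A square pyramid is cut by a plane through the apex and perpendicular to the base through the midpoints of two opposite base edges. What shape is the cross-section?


Solid: square pyramid
Cutting plane: through the apex and perpendicular to the base through the midpoints of two opposite base edges
Visualize the intersection of the plane with the solid's surface.
The boundary of the cut region is a isosceles triangle.
isosceles triangle


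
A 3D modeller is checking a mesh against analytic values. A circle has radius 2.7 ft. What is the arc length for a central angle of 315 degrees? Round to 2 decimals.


Shape: circular arc
Radius r = 2.7 ft, Angle = 315 degrees
Formula: L = (angle/360) * 2 * pi * r
2 * pi * r = 5.4 * pi
L = (315/360) * 5.4 * pi
L = 4.725 * pi
L = 14.84
14.84 ft


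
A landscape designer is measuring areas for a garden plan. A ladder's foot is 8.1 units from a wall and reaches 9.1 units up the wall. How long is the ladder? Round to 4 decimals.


Shape: right triangle
Legs a = 8.1 units, b = 9.1 units
Formula: c = sqrt(a^2 + b^2)
a^2 = 65.61, b^2 = 82.81
a^2 + b^2 = 148.42
c = sqrt(148.42)
c = 12.1828
12.1828 units


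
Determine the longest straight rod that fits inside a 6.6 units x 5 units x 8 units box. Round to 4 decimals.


Shape: rectangular box (space diagonal)
l = 6.6 units, w = 5 units, h = 8 units
Visualize: the diagonal of the base, then a right triangle with that diagonal and the height.
Formula: d = sqrt(l^2 + w^2 + h^2)
l^2 + w^2 + h^2 = 43.56 + 25 + 64 = 132.56
d = sqrt(132.56)
d = 11.5135
11.5135 units


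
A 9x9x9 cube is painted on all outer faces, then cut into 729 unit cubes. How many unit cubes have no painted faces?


Large cube: 9 x 9 x 9, cut into unit cubes.
n = 9, so n - 2 = 7
Unpainted cubes form the interior (n - 2)^3 block.
(n - 2)^3 = 7^3 = 343
343 unit cubes


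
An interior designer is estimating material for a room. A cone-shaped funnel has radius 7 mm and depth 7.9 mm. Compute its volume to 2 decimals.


Shape: cone
Radius r = 7 mm, Height h = 7.9 mm
Formula: V = (1/3) * pi * r^2 * h
r^2 = 49
pi * r^2 * h = pi * 49 * 7.9 = 387.1 * pi
V = 387.1 * pi / 3
V = 405.37
405.37 mm^3


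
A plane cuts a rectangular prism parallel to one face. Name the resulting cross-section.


Solid: rectangular prism
Cutting plane: parallel to one face
Visualize the intersection of the plane with the solid's surface.
The boundary of the cut region is a rectangle.
rectangle


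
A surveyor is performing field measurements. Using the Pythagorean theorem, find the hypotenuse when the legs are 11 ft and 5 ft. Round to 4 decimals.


Shape: right triangle
Legs a = 11 ft, b = 5 ft
Formula: c = sqrt(a^2 + b^2)
a^2 = 121, b^2 = 25
a^2 + b^2 = 146
c = sqrt(146)
c = 12.083
12.083 ft


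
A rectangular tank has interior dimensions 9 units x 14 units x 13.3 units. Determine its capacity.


Shape: rectangular prism
l = 9 units, w = 14 units, h = 13.3 units
Formula: V = l * w * h
V = 9 * 14 * 13.3
V = 126 * 13.3
V = 1675.8
1675.8 units^3


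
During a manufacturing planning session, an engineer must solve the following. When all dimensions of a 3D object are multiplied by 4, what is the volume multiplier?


Linear scale factor k = 4
Rule: under a linear scaling by k, volumes scale by k^3.
k^3 = 4 * 4 * 4
k^3 = 16 * 4
k^3 = 64
Volume scales by a factor of 64.
64 (dimensionless)


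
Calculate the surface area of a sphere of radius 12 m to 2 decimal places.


Shape: sphere
Radius r = 12 m
Formula: SA = 4 * pi * r^2
r^2 = 144
SA = 4 * pi * 144
SA = 576 * pi
SA = 1809.56
1809.56 m^2


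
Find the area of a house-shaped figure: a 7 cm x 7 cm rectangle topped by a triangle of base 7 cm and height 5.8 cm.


Composite shape: rectangle + triangle
Rectangle area = 7 * 7 = 49
Triangle area = 0.5 * 7 * 5.8 = 20.3
Total = 49 + 20.3
Total = 69.3
69.3 cm^2


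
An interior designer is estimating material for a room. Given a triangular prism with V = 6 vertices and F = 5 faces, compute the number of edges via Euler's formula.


Polyhedron: triangular prism
Euler's formula for convex polyhedra: V - E + F = 2
Given: V = 6 vertices and F = 5 faces
Solve for E:
E = V + F - 2 = 6 + 5 - 2 = 9
9 edges


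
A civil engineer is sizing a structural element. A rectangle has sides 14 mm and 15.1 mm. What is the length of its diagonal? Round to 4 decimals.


Shape: rectangle (diagonal via Pythagoras)
Sides: 14 mm and 15.1 mm
Formula: d = sqrt(l^2 + w^2)
l^2 = 196, w^2 = 228.01
l^2 + w^2 = 424.01
d = sqrt(424.01)
d = 20.5915
20.5915 mm


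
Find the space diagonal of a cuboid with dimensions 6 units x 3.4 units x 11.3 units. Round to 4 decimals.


Shape: rectangular box (space diagonal)
l = 6 units, w = 3.4 units, h = 11.3 units
Visualize: the diagonal of the base, then a right triangle with that diagonal and the height.
Formula: d = sqrt(l^2 + w^2 + h^2)
l^2 + w^2 + h^2 = 36 + 11.56 + 127.69 = 175.25
d = sqrt(175.25)
d = 13.2382
13.2382 units


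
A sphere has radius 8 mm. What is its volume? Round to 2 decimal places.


Shape: sphere
Radius r = 8 mm
Formula: V = (4/3) * pi * r^3
r^3 = 512
(4/3) * 512 = 682.666667
V = 682.666667 * pi
V = 2144.66
2144.66 mm^3


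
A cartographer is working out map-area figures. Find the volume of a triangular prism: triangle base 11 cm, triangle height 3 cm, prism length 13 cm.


Shape: triangular prism
Triangle base = 11 cm, triangle height = 3 cm, prism length L = 13 cm
Formula: V = (1/2 * b * h_tri) * L
Cross-section area = 0.5 * 11 * 3 = 16.5
V = 16.5 * 13
V = 214.5
214.5 cm^3


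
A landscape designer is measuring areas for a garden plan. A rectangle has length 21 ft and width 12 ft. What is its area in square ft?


Shape: rectangle
Length l = 21 ft, Width w = 12 ft
Formula: A = l * w
A = 21 * 12
A = 252
252 ft^2


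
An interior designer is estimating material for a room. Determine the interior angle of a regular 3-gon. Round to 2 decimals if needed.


Shape: regular triangle (3 sides)
Formula: interior angle = (n - 2) * 180 / n
(n - 2) = 1
(n - 2) * 180 = 180
angle = 180 / 3
angle = 60
60 degrees


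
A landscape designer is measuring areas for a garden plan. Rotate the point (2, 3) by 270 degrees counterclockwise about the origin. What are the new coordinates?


Transformation: rotation about the origin
Original point: (2, 3)
Rule for 270 deg counterclockwise: (x, y) -> (y, -x)
Apply: (2, 3) -> (3, -2)
(3, -2)


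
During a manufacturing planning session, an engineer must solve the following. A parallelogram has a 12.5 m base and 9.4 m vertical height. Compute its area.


Shape: parallelogram
Base b = 12.5 m, Height h = 9.4 m
Formula: A = b * h
A = 12.5 * 9.4
A = 117.5
117.5 m^2


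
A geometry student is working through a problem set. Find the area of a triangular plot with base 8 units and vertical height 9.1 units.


Shape: triangle
Base b = 8 units, Height h = 9.1 units
Formula: A = (1/2) * b * h
A = 0.5 * 8 * 9.1
A = 0.5 * 72.8
A = 36.4
36.4 units^2


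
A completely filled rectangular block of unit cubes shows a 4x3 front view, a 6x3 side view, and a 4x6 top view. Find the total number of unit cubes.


Orthographic views of a solid rectangular block:
Front view 4 x 3 -> length = 4, height = 3
Side view 6 x 3 -> width = 6, height = 3 (consistent)
Top view 4 x 6 -> confirms length = 4, width = 6
The block is 4 x 6 x 3.
Total unit cubes = 4 * 6 * 3 = 72
72 unit cubes


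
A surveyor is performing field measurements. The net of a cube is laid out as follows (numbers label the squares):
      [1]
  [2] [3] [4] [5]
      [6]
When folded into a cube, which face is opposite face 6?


Net: cross layout. Take square 3 as the base (bottom).
Fold the four squares in the horizontal row up around 3: 2 -> left, 4 -> right, 5 wraps to the top.
Fold 1 and 6 up from 3: 1 -> back, 6 -> front.
Opposite pairs are therefore: (1, 6), (2, 4), (3, 5).
Face 6 is opposite face 1.
face 1


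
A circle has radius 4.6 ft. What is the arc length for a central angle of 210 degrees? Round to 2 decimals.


Shape: circular arc
Radius r = 4.6 ft, Angle = 210 degrees
Formula: L = (angle/360) * 2 * pi * r
2 * pi * r = 9.2 * pi
L = (210/360) * 9.2 * pi
L = 5.366667 * pi
L = 16.86
16.86 ft


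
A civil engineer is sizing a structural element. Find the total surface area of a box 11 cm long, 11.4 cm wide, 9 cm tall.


Shape: rectangular prism
l = 11 cm, w = 11.4 cm, h = 9 cm
Formula: SA = 2(lw + lh + wh)
lw = 125.4, lh = 99, wh = 102.6
lw + lh + wh = 327
SA = 2 * 327
SA = 654
654 cm^2


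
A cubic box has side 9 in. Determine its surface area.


Shape: cube
Side s = 9 in
A cube has 6 square faces.
Formula: SA = 6 * s^2
s^2 = 81
SA = 6 * 81
SA = 486
486 in^2


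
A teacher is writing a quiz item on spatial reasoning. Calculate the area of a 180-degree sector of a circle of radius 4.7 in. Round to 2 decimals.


Shape: circular sector
Radius r = 4.7 in, Angle = 180 degrees
Formula: A = (angle/360) * pi * r^2
r^2 = 22.09
Fraction of circle = 180/360
A = (180/360) * pi * 22.09
A = 11.045 * pi
A = 34.7
34.7 in^2


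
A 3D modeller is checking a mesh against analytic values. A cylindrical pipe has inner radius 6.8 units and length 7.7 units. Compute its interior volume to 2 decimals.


Shape: cylinder
Radius r = 6.8 units, Height h = 7.7 units
Formula: V = pi * r^2 * h
r^2 = 46.24
V = pi * 46.24 * 7.7
V = 356.048 * pi
V = 1118.56
1118.56 units^3


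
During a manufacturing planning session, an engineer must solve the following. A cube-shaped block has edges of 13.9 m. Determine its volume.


Shape: cube
Side s = 13.9 m
Formula: V = s^3
V = 13.9 * 13.9 * 13.9
V = 193.21 * 13.9
V = 2685.619
2685.619 m^3


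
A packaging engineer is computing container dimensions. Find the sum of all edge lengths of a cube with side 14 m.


Shape: cube
Side s = 14 m
A cube has 12 edges, all equal.
Formula: total edge length = 12 * s
Total = 12 * 14
Total = 168
168 m


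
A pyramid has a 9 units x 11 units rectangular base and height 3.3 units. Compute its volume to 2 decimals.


Shape: rectangular pyramid
Base: 9 units x 11 units, Height h = 3.3 units
Formula: V = (1/3) * base_area * h
base_area = 9 * 11 = 99
base_area * h = 99 * 3.3 = 326.7
V = 326.7 / 3
V = 108.9
108.9 units^3


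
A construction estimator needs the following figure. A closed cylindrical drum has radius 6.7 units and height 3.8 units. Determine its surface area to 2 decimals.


Shape: closed cylinder
Radius r = 6.7 units, Height h = 3.8 units
Formula: SA = 2*pi*r^2 + 2*pi*r*h = 2*pi*r*(r + h)
r + h = 10.5
2 * r * (r + h) = 2 * 6.7 * 10.5 = 140.7
SA = 140.7 * pi
SA = 442.02
442.02 units^2


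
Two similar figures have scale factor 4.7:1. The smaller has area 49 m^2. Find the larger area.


Linear scale factor k = 4.7
Original area = 49 m^2
Rule: under a linear scaling by k, areas scale by k^2.
k^2 = 4.7^2 = 22.09
New area = 49 * 22.09
New area = 1082.41
1082.41 m^2


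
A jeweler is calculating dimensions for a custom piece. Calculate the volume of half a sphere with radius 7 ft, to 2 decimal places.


Shape: hemisphere (half of a sphere)
Radius r = 7 ft
Formula: V = (1/2) * (4/3) * pi * r^3 = (2/3) * pi * r^3
r^3 = 343
(2/3) * 343 = 228.666667
V = 228.666667 * pi
V = 718.38
718.38 ft^3


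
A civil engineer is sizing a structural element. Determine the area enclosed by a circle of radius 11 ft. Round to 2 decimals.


Shape: circle
Radius r = 11 ft
Formula: A = pi * r^2
r^2 = 11^2 = 121
A = pi * 121
A = 380.13
380.13 ft^2


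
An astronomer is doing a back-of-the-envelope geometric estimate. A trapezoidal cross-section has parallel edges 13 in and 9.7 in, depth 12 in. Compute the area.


Shape: trapezoid
Parallel sides a = 13 in, b = 9.7 in; Height h = 12 in
Formula: A = (a + b) * h / 2
a + b = 13 + 9.7 = 22.7
A = 22.7 * 12 / 2
A = 272.4 / 2
A = 136.2
136.2 in^2


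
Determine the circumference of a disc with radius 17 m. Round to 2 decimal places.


Shape: circle
Radius r = 17 m
Formula: C = 2 * pi * r
C = 2 * pi * 17
C = 34 * pi
C = 106.81
106.81 m


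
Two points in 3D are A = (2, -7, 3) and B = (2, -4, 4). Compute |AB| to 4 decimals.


3D distance between two points
P1 = (2, -7, 3), P2 = (2, -4, 4)
Formula: d = sqrt((x2-x1)^2 + (y2-y1)^2 + (z2-z1)^2)
dx = 2 - 2 = 0
dy = -4 - -7 = 3
dz = 4 - 3 = 1
dx^2 + dy^2 + dz^2 = 0 + 9 + 1 = 10
d = sqrt(10)
d = 3.1623
3.1623 units


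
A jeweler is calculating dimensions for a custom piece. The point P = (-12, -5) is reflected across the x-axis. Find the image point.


Transformation: reflection
Original point: (-12, -5)
Rule for reflection over the x-axis: (x, y) -> (x, -y)
Apply: (-12, -5) -> (-12, 5)
(-12, 5)


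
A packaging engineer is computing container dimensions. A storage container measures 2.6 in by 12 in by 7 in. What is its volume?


Shape: rectangular prism
l = 2.6 in, w = 12 in, h = 7 in
Formula: V = l * w * h
V = 2.6 * 12 * 7
V = 31.2 * 7
V = 218.4
218.4 in^3


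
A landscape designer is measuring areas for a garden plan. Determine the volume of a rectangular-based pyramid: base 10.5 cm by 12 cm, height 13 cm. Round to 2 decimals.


Shape: rectangular pyramid
Base: 10.5 cm x 12 cm, Height h = 13 cm
Formula: V = (1/3) * base_area * h
base_area = 10.5 * 12 = 126
base_area * h = 126 * 13 = 1638
V = 1638 / 3
V = 546
546 cm^3


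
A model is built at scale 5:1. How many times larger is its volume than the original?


Linear scale factor k = 5
Rule: under a linear scaling by k, volumes scale by k^3.
k^3 = 5 * 5 * 5
k^3 = 25 * 5
k^3 = 125
Volume scales by a factor of 125.
125 (dimensionless)


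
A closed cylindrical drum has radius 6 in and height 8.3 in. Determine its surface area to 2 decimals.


Shape: closed cylinder
Radius r = 6 in, Height h = 8.3 in
Formula: SA = 2*pi*r^2 + 2*pi*r*h = 2*pi*r*(r + h)
r + h = 14.3
2 * r * (r + h) = 2 * 6 * 14.3 = 171.6
SA = 171.6 * pi
SA = 539.1
539.1 in^2


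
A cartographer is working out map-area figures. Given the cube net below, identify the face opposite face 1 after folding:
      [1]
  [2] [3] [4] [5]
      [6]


Net: cross layout. Take square 3 as the base (bottom).
Fold the four squares in the horizontal row up around 3: 2 -> left, 4 -> right, 5 wraps to the top.
Fold 1 and 6 up from 3: 1 -> back, 6 -> front.
Opposite pairs are therefore: (1, 6), (2, 4), (3, 5).
Face 1 is opposite face 6.
face 6


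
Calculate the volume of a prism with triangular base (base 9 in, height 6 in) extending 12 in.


Shape: triangular prism
Triangle base = 9 in, triangle height = 6 in, prism length L = 12 in
Formula: V = (1/2 * b * h_tri) * L
Cross-section area = 0.5 * 9 * 6 = 27
V = 27 * 12
V = 324
324 in^3


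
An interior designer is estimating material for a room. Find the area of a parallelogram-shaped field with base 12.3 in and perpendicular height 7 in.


Shape: parallelogram
Base b = 12.3 in, Height h = 7 in
Formula: A = b * h
A = 12.3 * 7
A = 86.1
86.1 in^2


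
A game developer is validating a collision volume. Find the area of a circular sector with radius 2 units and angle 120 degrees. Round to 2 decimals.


Shape: circular sector
Radius r = 2 units, Angle = 120 degrees
Formula: A = (angle/360) * pi * r^2
r^2 = 4
Fraction of circle = 120/360
A = (120/360) * pi * 4
A = 1.333333 * pi
A = 4.19
4.19 units^2


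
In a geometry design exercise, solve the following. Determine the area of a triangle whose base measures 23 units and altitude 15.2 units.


Shape: triangle
Base b = 23 units, Height h = 15.2 units
Formula: A = (1/2) * b * h
A = 0.5 * 23 * 15.2
A = 0.5 * 349.6
A = 174.8
174.8 units^2


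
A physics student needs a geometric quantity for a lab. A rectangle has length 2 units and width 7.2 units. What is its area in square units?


Shape: rectangle
Length l = 2 units, Width w = 7.2 units
Formula: A = l * w
A = 2 * 7.2
A = 14.4
14.4 units^2
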